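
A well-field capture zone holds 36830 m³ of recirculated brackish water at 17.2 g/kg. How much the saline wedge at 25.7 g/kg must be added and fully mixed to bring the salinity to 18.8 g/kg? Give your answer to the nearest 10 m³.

Salt balance: 36,830×17.2 + V×25.7 = (36,830+V)×18.8
633,476 + 25.7V = 692,404 + 18.8V
58,928 = 6.9V
V = 8,540.29 m³

8540 m³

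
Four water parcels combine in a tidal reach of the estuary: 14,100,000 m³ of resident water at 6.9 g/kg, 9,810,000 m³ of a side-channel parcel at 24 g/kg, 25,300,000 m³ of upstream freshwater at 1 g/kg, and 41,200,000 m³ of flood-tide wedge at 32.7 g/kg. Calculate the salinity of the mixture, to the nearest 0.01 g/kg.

18.86 g/kg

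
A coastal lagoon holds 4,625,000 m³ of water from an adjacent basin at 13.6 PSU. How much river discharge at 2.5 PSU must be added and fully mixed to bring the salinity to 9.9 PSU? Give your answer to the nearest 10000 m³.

Salt balance: 4,625,000×13.6 + V×2.5 = (4,625,000+V)×9.9
62,900,000 + 2.5V = 45,787,500 + 9.9V
17,112,500 = 7.4V
V = 2,312,500 m³

2310000 m³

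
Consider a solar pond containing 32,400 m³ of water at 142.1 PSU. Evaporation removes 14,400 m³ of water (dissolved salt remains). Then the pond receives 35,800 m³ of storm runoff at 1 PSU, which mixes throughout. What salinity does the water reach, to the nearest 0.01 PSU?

After evaporation: salt = 32,400×142.1 = 4,604,040; volume = 32,400 − 14,400 = 18,000 m³
After mixing: salt = 4,604,040 + 35,800×1 = 4,639,840; volume = 18,000 + 35,800 = 53,800 m³
S = 4,639,840 / 53,800 = 86.2424 PSU

86.24 PSU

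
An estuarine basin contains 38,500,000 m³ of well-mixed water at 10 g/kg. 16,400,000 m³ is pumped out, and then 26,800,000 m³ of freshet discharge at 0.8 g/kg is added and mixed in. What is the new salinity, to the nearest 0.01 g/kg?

4.96 g/kg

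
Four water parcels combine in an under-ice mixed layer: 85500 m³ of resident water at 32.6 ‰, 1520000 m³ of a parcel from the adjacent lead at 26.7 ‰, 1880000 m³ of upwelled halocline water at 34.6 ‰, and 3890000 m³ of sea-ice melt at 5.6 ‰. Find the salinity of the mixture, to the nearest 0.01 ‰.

17.65 ‰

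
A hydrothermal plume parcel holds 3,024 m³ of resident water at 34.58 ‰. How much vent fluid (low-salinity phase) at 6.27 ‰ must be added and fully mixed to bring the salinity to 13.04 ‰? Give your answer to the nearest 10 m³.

Salt balance: 3,024×34.58 + V×6.27 = (3,024+V)×13.04
104,569.92 + 6.27V = 39,432.96 + 13.04V
65,136.96 = 6.77V
V = 9,621.41 m³

9620 m³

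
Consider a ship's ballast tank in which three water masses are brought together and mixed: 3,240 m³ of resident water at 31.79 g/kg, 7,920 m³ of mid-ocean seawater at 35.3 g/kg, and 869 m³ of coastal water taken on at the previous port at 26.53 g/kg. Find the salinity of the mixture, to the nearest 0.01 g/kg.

33.72 g/kg

Conserving salt mass:
salt = 3,240×31.79 + 7,920×35.3 + 869×26.53 = 102,999.6 + 279,576 + 23,054.57 = 405,630.17
volume = 3,240 + 7,920 + 869 = 12,029 m³
S = 405,630.17 / 12,029 = 33.721 g/kg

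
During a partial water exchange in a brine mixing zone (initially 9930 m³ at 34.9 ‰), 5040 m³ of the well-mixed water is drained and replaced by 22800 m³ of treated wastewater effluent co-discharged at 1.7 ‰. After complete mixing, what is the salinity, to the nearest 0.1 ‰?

Remaining after removal: 4,890 m³ at 34.9 ‰ (salt = 170,661)
After addition: salt = 170,661 + 22,800×1.7 = 209,421; volume = 27,690 m³
S = 209,421 / 27,690 = 7.5631 ‰

7.6 ‰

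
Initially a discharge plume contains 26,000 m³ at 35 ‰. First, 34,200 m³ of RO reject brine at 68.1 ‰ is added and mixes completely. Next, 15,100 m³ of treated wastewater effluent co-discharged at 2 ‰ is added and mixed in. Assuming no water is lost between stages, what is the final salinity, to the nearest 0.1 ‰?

43.4 ‰

By conservation of dissolved salt,
Initial salt = 26,000×35 = 910,000
After stage 1: salt = 910,000 + 34,200×68.1 = 3,239,020; volume = 60,200 m³; S = 53.804 ‰
After stage 2: salt = 3,239,020 + 15,100×2 = 3,269,220; volume = 75,300 m³
S = 3,269,220 / 75,300 = 43.4159 ‰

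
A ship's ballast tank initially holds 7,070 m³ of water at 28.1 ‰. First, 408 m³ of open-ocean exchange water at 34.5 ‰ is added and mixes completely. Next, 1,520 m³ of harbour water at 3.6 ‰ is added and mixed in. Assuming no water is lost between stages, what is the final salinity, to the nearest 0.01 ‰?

24.25 ‰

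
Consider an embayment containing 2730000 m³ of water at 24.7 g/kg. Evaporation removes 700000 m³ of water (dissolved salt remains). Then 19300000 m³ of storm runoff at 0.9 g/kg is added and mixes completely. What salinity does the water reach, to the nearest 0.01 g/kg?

After evaporation: salt = 2,730,000×24.7 = 67,431,000; volume = 2,730,000 − 700,000 = 2,030,000 m³
After mixing: salt = 67,431,000 + 19,300,000×0.9 = 84,801,000; volume = 2,030,000 + 19,300,000 = 21,330,000 m³
S = 84,801,000 / 21,330,000 = 3.9757 g/kg

3.98 g/kg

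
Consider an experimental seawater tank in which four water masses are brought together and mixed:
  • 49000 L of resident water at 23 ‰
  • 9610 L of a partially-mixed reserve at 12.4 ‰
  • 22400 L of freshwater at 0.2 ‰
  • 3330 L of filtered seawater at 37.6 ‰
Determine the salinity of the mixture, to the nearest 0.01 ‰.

16.31 ‰

By conservation of dissolved salt,
salt = 49,000×23 + 9,610×12.4 + 22,400×0.2 + 3,330×37.6 = 1,127,000 + 119,164 + 4,480 + 125,208 = 1,375,852
volume = 49,000 + 9,610 + 22,400 + 3,330 = 84,340 L
S = 1,375,852 / 84,340 = 16.3132 ‰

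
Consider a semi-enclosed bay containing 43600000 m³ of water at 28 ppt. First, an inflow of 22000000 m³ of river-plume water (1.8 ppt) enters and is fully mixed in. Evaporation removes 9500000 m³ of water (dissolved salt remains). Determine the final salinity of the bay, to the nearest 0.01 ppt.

After mixing: salt = 43,600,000×28 + 22,000,000×1.8 = 1,260,400,000; volume = 65,600,000 m³
After evaporation: salt unchanged = 1,260,400,000; volume = 65,600,000 − 9,500,000 = 56,100,000 m³
S = 1,260,400,000 / 56,100,000 = 22.467 ppt

22.47 ppt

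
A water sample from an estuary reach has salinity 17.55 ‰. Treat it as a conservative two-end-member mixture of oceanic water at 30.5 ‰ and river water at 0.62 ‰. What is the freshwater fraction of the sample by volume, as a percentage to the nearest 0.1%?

Let f be the freshwater fraction. Salt balance per unit volume:
f×0.62 + (1−f)×30.5 = 17.55
f = (30.5 − 17.55) / (30.5 − 0.62) = 12.95/29.88 = 0.4334

43.3%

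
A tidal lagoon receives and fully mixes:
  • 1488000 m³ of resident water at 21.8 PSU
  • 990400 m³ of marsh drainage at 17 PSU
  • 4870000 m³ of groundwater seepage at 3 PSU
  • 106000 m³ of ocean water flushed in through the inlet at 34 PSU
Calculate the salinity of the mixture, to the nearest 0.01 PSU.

9.05 PSU

Total salt / total volume:
salt = 1,488,000×21.8 + 990,400×17 + 4,870,000×3 + 106,000×34 = 32,438,400 + 16,836,800 + 14,610,000 + 3,604,000 = 67,489,200
volume = 1,488,000 + 990,400 + 4,870,000 + 106,000 = 7,454,400 m³
S = 67,489,200 / 7,454,400 = 9.0536 PSU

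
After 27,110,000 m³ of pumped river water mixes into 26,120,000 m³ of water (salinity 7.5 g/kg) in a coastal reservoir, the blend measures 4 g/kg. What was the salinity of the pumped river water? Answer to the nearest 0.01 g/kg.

Salt balance: 26,120,000×7.5 + 27,110,000×S = 53,230,000×4
195,900,000 + 27,110,000·S = 212,920,000
S = (212,920,000 − 195,900,000) / 27,110,000 = 0.6278 g/kg

0.63 g/kg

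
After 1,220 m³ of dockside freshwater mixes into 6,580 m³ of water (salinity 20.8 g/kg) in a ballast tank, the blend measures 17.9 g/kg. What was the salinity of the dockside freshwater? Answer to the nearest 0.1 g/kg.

Salt balance: 6,580×20.8 + 1,220×S = 7,800×17.9
136,864 + 1,220·S = 139,620
S = (139,620 − 136,864) / 1,220 = 2.259 g/kg

2.3 g/kg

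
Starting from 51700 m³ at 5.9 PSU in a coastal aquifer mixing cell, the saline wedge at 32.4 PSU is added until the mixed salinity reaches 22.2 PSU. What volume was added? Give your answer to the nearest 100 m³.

82600 m³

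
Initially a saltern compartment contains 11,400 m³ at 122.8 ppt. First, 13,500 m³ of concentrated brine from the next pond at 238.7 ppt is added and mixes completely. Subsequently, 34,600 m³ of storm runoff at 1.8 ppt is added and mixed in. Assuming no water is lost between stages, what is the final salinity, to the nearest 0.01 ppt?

Total salt / total volume:
Initial salt = 11,400×122.8 = 1,399,920
After stage 1: salt = 1,399,920 + 13,500×238.7 = 4,622,370; volume = 24,900 m³; S = 185.637 ppt
After stage 2: salt = 4,622,370 + 34,600×1.8 = 4,684,650; volume = 59,500 m³
S = 4,684,650 / 59,500 = 78.7336 ppt

78.73 ppt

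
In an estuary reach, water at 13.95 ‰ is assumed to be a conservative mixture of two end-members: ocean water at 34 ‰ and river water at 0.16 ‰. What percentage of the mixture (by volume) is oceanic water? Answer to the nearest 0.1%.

40.8%

Let g be the oceanic fraction. Salt balance per unit volume:
g×34 + (1−g)×0.16 = 13.95
g = (13.95 − 0.16) / (34 − 0.16) = 13.79/33.84 = 0.4075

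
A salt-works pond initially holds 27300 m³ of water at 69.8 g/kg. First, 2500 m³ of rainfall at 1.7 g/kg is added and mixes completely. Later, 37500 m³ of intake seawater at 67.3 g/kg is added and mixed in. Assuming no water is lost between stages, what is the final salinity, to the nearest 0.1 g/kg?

Weighted by volume,
Initial salt = 27,300×69.8 = 1,905,540
After stage 1: salt = 1,905,540 + 2,500×1.7 = 1,909,790; volume = 29,800 m³; S = 64.087 g/kg
After stage 2: salt = 1,909,790 + 37,500×67.3 = 4,433,540; volume = 67,300 m³
S = 4,433,540 / 67,300 = 65.8773 g/kg

65.9 g/kg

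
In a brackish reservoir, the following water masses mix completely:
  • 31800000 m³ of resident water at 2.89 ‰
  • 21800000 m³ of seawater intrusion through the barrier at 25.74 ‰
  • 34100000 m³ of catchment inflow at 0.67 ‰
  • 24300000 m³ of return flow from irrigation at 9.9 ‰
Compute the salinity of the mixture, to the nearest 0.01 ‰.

Mass of salt is conserved:
salt = 31,800,000×2.89 + 21,800,000×25.74 + 34,100,000×0.67 + 24,300,000×9.9 = 91,902,000 + 561,132,000 + 22,847,000 + 240,570,000 = 916,451,000
volume = 31,800,000 + 21,800,000 + 34,100,000 + 24,300,000 = 112,000,000 m³
S = 916,451,000 / 112,000,000 = 8.1826 ‰

8.18 ‰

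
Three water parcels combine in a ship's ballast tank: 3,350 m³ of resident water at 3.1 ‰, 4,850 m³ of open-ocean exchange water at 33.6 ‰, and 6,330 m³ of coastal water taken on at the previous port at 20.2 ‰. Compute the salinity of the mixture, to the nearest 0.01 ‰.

Salt balance:
salt = 3,350×3.1 + 4,850×33.6 + 6,330×20.2 = 10,385 + 162,960 + 127,866 = 301,211
volume = 3,350 + 4,850 + 6,330 = 14,530 m³
S = 301,211 / 14,530 = 20.7303 ‰

20.73 ‰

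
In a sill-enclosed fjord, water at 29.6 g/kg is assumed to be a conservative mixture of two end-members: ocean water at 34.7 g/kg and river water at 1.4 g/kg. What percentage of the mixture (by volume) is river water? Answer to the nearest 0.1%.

Let f be the freshwater fraction. Salt balance per unit volume:
f×1.4 + (1−f)×34.7 = 29.6
f = (34.7 − 29.6) / (34.7 − 1.4) = 5.1/33.3 = 0.1532

15.3%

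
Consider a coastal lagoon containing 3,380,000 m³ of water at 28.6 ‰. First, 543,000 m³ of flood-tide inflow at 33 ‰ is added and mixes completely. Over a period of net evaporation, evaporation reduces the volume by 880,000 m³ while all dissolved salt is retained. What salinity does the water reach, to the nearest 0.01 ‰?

37.66 ‰

After mixing: salt = 3,380,000×28.6 + 543,000×33 = 114,587,000; volume = 3,923,000 m³
After evaporation: salt unchanged = 114,587,000; volume = 3,923,000 − 880,000 = 3,043,000 m³
S = 114,587,000 / 3,043,000 = 37.6559 ‰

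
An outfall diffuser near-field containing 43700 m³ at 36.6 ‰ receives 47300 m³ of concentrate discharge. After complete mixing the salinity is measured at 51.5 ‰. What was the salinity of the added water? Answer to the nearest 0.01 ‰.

65.27 ‰

Salt balance: 43,700×36.6 + 47,300×S = 91,000×51.5
1,599,420 + 47,300·S = 4,686,500
S = (4,686,500 − 1,599,420) / 47,300 = 65.266 ‰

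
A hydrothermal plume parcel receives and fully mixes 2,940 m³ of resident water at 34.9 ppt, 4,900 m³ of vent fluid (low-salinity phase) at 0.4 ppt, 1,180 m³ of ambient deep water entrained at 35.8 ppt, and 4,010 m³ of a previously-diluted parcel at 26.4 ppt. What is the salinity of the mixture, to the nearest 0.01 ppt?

By conservation of dissolved salt,
salt = 2,940×34.9 + 4,900×0.4 + 1,180×35.8 + 4,010×26.4 = 102,606 + 1,960 + 42,244 + 105,864 = 252,674
volume = 2,940 + 4,900 + 1,180 + 4,010 = 13,030 m³
S = 252,674 / 13,030 = 19.3917 ppt

19.39 ppt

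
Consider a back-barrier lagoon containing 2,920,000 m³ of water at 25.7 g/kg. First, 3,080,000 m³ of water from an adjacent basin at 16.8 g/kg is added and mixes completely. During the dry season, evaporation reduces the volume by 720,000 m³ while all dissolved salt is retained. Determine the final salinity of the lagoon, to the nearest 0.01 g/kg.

24.01 g/kg

After mixing: salt = 2,920,000×25.7 + 3,080,000×16.8 = 126,788,000; volume = 6,000,000 m³
After evaporation: salt unchanged = 126,788,000; volume = 6,000,000 − 720,000 = 5,280,000 m³
S = 126,788,000 / 5,280,000 = 24.0129 g/kg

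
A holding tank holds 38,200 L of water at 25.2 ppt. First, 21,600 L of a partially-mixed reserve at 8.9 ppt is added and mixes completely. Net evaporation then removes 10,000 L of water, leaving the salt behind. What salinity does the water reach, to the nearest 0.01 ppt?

After mixing: salt = 38,200×25.2 + 21,600×8.9 = 1,154,880; volume = 59,800 L
After evaporation: salt unchanged = 1,154,880; volume = 59,800 − 10,000 = 49,800 L
S = 1,154,880 / 49,800 = 23.1904 ppt

23.19 ppt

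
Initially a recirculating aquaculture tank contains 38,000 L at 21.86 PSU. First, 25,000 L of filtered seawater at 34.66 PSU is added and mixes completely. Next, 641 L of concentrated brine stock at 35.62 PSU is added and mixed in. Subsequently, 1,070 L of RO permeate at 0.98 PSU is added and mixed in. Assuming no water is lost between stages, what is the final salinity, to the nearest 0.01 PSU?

Salt balance:
Initial salt = 38,000×21.86 = 830,680
After stage 1: salt = 830,680 + 25,000×34.66 = 1,697,180; volume = 63,000 L; S = 26.939 PSU
After stage 2: salt = 1,697,180 + 641×35.62 = 1,720,012.42; volume = 63,641 L; S = 27.027 PSU
After stage 3: salt = 1,720,012.42 + 1,070×0.98 = 1,721,061.02; volume = 64,711 L
S = 1,721,061.02 / 64,711 = 26.5961 PSU

26.60 PSU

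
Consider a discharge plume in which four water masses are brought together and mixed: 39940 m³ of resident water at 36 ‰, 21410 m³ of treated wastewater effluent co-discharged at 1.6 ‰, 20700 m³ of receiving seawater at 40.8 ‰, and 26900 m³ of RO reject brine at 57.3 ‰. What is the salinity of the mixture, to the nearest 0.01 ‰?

35.41 ‰

By conservation of dissolved salt,
salt = 39,940×36 + 21,410×1.6 + 20,700×40.8 + 26,900×57.3 = 1,437,840 + 34,256 + 844,560 + 1,541,370 = 3,858,026
volume = 39,940 + 21,410 + 20,700 + 26,900 = 108,950 m³
S = 3,858,026 / 108,950 = 35.411 ‰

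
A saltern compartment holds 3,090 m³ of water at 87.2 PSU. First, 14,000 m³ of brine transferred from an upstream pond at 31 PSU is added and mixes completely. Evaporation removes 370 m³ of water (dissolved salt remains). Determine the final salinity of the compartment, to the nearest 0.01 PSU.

42.07 PSU

After mixing: salt = 3,090×87.2 + 14,000×31 = 703,448; volume = 17,090 m³
After evaporation: salt unchanged = 703,448; volume = 17,090 − 370 = 16,720 m³
S = 703,448 / 16,720 = 42.0722 PSU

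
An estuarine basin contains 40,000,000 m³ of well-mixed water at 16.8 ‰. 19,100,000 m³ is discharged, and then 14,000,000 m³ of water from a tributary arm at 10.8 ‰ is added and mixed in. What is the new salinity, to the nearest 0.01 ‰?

Remaining after removal: 20,900,000 m³ at 16.8 ‰ (salt = 351,120,000)
After addition: salt = 351,120,000 + 14,000,000×10.8 = 502,320,000; volume = 34,900,000 m³
S = 502,320,000 / 34,900,000 = 14.3931 ‰

14.39 ‰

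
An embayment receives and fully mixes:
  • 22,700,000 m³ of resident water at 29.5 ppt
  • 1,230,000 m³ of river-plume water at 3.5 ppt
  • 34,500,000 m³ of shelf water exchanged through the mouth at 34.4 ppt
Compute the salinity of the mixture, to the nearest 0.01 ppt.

Salt balance:
salt = 22,700,000×29.5 + 1,230,000×3.5 + 34,500,000×34.4 = 669,650,000 + 4,305,000 + 1,186,800,000 = 1,860,755,000
volume = 22,700,000 + 1,230,000 + 34,500,000 = 58,430,000 m³
S = 1,860,755,000 / 58,430,000 = 31.8459 ppt

31.85 ppt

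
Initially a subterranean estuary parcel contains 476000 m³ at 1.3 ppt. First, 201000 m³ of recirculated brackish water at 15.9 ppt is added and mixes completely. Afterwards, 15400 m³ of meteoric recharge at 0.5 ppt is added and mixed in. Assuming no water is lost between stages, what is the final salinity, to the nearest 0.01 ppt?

Weighted by volume,
Initial salt = 476,000×1.3 = 618,800
After stage 1: salt = 618,800 + 201,000×15.9 = 3,814,700; volume = 677,000 m³; S = 5.635 ppt
After stage 2: salt = 3,814,700 + 15,400×0.5 = 3,822,400; volume = 692,400 m³
S = 3,822,400 / 692,400 = 5.5205 ppt

5.52 ppt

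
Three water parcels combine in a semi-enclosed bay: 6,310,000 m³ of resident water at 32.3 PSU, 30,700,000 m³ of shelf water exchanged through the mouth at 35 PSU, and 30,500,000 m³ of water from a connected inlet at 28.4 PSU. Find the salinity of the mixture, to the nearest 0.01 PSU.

31.77 PSU

By conservation of dissolved salt,
salt = 6,310,000×32.3 + 30,700,000×35 + 30,500,000×28.4 = 203,813,000 + 1,074,500,000 + 866,200,000 = 2,144,513,000
volume = 6,310,000 + 30,700,000 + 30,500,000 = 67,510,000 m³
S = 2,144,513,000 / 67,510,000 = 31.7659 PSU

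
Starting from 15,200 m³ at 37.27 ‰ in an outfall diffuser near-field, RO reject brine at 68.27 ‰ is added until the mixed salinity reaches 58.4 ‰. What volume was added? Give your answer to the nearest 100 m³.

Salt balance: 15,200×37.27 + V×68.27 = (15,200+V)×58.4
566,504 + 68.27V = 887,680 + 58.4V
321,176 = 9.87V
V = 32,540.63 m³

32500 m³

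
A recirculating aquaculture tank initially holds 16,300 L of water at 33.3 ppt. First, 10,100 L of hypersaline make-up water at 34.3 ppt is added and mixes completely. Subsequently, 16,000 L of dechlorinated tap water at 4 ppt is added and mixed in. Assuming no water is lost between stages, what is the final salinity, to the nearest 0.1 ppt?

22.5 ppt

Total salt / total volume:
Initial salt = 16,300×33.3 = 542,790
After stage 1: salt = 542,790 + 10,100×34.3 = 889,220; volume = 26,400 L; S = 33.683 ppt
After stage 2: salt = 889,220 + 16,000×4 = 953,220; volume = 42,400 L
S = 953,220 / 42,400 = 22.4816 ppt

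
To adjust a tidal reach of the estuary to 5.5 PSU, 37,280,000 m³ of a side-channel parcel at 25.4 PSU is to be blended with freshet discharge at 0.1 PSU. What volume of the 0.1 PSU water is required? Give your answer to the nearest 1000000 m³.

137000000 m³

Salt balance: 37,280,000×25.4 + V×0.1 = (37,280,000+V)×5.5
946,912,000 + 0.1V = 205,040,000 + 5.5V
741,872,000 = 5.4V
V = 137,383,703.7 m³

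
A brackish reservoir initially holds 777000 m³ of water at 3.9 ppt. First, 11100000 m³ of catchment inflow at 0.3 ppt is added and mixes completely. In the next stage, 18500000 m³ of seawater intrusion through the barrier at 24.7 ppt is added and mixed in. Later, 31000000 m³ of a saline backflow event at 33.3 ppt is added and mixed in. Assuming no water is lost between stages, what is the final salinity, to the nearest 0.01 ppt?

24.37 ppt

Weighted by volume,
Initial salt = 777,000×3.9 = 3,030,300
After stage 1: salt = 3,030,300 + 11,100,000×0.3 = 6,360,300; volume = 11,877,000 m³; S = 0.536 ppt
After stage 2: salt = 6,360,300 + 18,500,000×24.7 = 463,310,300; volume = 30,377,000 m³; S = 15.252 ppt
After stage 3: salt = 463,310,300 + 31,000,000×33.3 = 1,495,610,300; volume = 61,377,000 m³
S = 1,495,610,300 / 61,377,000 = 24.3676 ppt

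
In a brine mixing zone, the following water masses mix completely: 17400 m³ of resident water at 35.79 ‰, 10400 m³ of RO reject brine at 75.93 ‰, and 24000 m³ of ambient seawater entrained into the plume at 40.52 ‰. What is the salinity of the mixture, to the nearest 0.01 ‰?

46.04 ‰

Salt balance:
salt = 17,400×35.79 + 10,400×75.93 + 24,000×40.52 = 622,746 + 789,672 + 972,480 = 2,384,898
volume = 17,400 + 10,400 + 24,000 = 51,800 m³
S = 2,384,898 / 51,800 = 46.0405 ‰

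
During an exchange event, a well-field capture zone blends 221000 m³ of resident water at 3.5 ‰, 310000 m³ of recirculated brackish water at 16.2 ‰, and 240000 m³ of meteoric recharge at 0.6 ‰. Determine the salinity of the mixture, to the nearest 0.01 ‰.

Conserving salt mass:
salt = 221,000×3.5 + 310,000×16.2 + 240,000×0.6 = 773,500 + 5,022,000 + 144,000 = 5,939,500
volume = 221,000 + 310,000 + 240,000 = 771,000 m³
S = 5,939,500 / 771,000 = 7.7036 ‰

7.70 ‰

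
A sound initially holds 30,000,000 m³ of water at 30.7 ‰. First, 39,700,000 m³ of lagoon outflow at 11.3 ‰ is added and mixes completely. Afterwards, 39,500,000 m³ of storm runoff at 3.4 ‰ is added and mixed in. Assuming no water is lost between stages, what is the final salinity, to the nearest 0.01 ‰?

13.77 ‰

By conservation of dissolved salt,
Initial salt = 30,000,000×30.7 = 921,000,000
After stage 1: salt = 921,000,000 + 39,700,000×11.3 = 1,369,610,000; volume = 69,700,000 m³; S = 19.65 ‰
After stage 2: salt = 1,369,610,000 + 39,500,000×3.4 = 1,503,910,000; volume = 109,200,000 m³
S = 1,503,910,000 / 109,200,000 = 13.7721 ‰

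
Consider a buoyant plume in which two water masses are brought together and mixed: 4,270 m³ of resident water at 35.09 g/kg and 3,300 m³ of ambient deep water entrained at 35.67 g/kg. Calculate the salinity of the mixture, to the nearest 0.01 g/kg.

35.34 g/kg

Mass of salt is conserved:
salt = 4,270×35.09 + 3,300×35.67 = 149,834.3 + 117,711 = 267,545.3
volume = 4,270 + 3,300 = 7,570 m³
S = 267,545.3 / 7,570 = 35.3428 g/kg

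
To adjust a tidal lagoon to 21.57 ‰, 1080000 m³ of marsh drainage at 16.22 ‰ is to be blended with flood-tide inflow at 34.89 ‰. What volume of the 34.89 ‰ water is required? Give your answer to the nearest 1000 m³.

434000 m³

Salt balance: 1,080,000×16.22 + V×34.89 = (1,080,000+V)×21.57
17,517,600 + 34.89V = 23,295,600 + 21.57V
5,778,000 = 13.32V
V = 433,783.78 m³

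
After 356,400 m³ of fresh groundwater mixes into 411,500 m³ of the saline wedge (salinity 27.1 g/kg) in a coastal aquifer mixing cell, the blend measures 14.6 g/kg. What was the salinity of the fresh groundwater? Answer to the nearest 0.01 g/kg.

0.17 g/kg

Salt balance: 411,500×27.1 + 356,400×S = 767,900×14.6
11,151,650 + 356,400·S = 11,211,340
S = (11,211,340 − 11,151,650) / 356,400 = 0.1675 g/kg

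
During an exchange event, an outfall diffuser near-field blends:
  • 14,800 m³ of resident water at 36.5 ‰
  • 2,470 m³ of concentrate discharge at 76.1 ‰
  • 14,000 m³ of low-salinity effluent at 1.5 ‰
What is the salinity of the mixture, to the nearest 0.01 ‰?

23.96 ‰

Mass of salt is conserved:
salt = 14,800×36.5 + 2,470×76.1 + 14,000×1.5 = 540,200 + 187,967 + 21,000 = 749,167
volume = 14,800 + 2,470 + 14,000 = 31,270 m³
S = 749,167 / 31,270 = 23.958 ‰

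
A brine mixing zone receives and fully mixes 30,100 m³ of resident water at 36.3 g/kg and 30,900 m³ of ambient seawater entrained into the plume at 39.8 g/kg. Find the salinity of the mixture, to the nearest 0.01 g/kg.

38.07 g/kg

Total salt / total volume:
salt = 30,100×36.3 + 30,900×39.8 = 1,092,630 + 1,229,820 = 2,322,450
volume = 30,100 + 30,900 = 61,000 m³
S = 2,322,450 / 61,000 = 38.073 g/kg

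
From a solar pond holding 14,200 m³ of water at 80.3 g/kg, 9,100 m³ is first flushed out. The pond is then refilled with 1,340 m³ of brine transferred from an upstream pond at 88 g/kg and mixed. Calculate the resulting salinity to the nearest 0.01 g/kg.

81.90 g/kg

Remaining after removal: 5,100 m³ at 80.3 g/kg (salt = 409,530)
After addition: salt = 409,530 + 1,340×88 = 527,450; volume = 6,440 m³
S = 527,450 / 6,440 = 81.9022 g/kg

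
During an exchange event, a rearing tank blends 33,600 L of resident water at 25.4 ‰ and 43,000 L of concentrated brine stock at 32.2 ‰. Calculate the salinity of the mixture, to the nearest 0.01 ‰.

Weighted by volume,
salt = 33,600×25.4 + 43,000×32.2 = 853,440 + 1,384,600 = 2,238,040
volume = 33,600 + 43,000 = 76,600 L
S = 2,238,040 / 76,600 = 29.2172 ‰

29.22 ‰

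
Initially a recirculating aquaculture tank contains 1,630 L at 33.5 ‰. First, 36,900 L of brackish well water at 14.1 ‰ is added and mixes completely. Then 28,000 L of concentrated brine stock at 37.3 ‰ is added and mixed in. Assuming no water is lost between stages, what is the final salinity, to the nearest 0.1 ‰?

24.3 ‰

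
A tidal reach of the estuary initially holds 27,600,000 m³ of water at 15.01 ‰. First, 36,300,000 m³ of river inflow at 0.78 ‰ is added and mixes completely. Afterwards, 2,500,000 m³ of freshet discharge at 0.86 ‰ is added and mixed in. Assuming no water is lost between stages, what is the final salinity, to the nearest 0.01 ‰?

6.70 ‰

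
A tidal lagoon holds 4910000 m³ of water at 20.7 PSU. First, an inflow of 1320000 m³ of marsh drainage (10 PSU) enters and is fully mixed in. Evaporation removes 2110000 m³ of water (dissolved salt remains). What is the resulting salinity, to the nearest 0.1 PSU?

27.9 PSU

After mixing: salt = 4,910,000×20.7 + 1,320,000×10 = 114,837,000; volume = 6,230,000 m³
After evaporation: salt unchanged = 114,837,000; volume = 6,230,000 − 2,110,000 = 4,120,000 m³
S = 114,837,000 / 4,120,000 = 27.8731 PSU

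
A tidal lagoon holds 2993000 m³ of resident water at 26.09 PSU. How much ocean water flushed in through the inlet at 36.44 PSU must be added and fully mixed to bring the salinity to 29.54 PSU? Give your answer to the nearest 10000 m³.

1500000 m³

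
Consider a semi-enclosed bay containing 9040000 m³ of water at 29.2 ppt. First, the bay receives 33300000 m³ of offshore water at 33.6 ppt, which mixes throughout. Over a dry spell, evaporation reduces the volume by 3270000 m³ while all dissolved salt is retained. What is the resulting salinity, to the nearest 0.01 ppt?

After mixing: salt = 9,040,000×29.2 + 33,300,000×33.6 = 1,382,848,000; volume = 42,340,000 m³
After evaporation: salt unchanged = 1,382,848,000; volume = 42,340,000 − 3,270,000 = 39,070,000 m³
S = 1,382,848,000 / 39,070,000 = 35.3941 ppt

35.39 ppt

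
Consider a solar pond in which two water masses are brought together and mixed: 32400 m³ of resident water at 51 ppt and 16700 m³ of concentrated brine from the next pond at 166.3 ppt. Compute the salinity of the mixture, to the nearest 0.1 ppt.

90.2 ppt

Mass of salt is conserved:
salt = 32,400×51 + 16,700×166.3 = 1,652,400 + 2,777,210 = 4,429,610
volume = 32,400 + 16,700 = 49,100 m³
S = 4,429,610 / 49,100 = 90.216 ppt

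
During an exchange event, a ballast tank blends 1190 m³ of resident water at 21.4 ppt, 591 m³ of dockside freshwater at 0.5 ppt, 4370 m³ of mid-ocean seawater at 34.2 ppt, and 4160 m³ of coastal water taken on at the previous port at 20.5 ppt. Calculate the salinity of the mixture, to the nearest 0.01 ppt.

25.26 ppt

Mass of salt is conserved:
salt = 1,190×21.4 + 591×0.5 + 4,370×34.2 + 4,160×20.5 = 25,466 + 295.5 + 149,454 + 85,280 = 260,495.5
volume = 1,190 + 591 + 4,370 + 4,160 = 10,311 m³
S = 260,495.5 / 10,311 = 25.2638 ppt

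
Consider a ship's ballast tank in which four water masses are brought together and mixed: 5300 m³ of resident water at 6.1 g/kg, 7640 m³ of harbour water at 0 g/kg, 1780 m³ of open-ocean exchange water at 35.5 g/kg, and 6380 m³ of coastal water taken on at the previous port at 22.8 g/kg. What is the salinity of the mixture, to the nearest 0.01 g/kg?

Weighted by volume,
salt = 5,300×6.1 + 7,640×0 + 1,780×35.5 + 6,380×22.8 = 32,330 + 0 + 63,190 + 145,464 = 240,984
volume = 5,300 + 7,640 + 1,780 + 6,380 = 21,100 m³
S = 240,984 / 21,100 = 11.421 g/kg

11.42 g/kg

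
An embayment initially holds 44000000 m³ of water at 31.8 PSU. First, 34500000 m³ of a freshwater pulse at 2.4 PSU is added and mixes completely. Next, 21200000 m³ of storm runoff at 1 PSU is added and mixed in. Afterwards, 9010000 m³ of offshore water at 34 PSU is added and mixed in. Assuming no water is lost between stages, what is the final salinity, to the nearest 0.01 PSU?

Total salt / total volume:
Initial salt = 44,000,000×31.8 = 1,399,200,000
After stage 1: salt = 1,399,200,000 + 34,500,000×2.4 = 1,482,000,000; volume = 78,500,000 m³; S = 18.879 PSU
After stage 2: salt = 1,482,000,000 + 21,200,000×1 = 1,503,200,000; volume = 99,700,000 m³; S = 15.077 PSU
After stage 3: salt = 1,503,200,000 + 9,010,000×34 = 1,809,540,000; volume = 108,710,000 m³
S = 1,809,540,000 / 108,710,000 = 16.6456 PSU

16.65 PSU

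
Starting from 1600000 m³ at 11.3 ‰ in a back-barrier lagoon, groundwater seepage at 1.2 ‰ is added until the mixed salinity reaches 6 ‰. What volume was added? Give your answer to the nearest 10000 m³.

Salt balance: 1,600,000×11.3 + V×1.2 = (1,600,000+V)×6
18,080,000 + 1.2V = 9,600,000 + 6V
8,480,000 = 4.8V
V = 1,766,666.67 m³

1770000 m³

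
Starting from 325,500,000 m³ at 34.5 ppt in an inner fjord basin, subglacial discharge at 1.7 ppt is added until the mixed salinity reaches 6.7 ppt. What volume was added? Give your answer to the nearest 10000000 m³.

1810000000 m³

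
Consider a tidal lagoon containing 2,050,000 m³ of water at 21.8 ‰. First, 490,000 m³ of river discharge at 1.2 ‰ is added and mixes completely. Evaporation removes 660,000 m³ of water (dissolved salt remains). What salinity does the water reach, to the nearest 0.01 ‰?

24.08 ‰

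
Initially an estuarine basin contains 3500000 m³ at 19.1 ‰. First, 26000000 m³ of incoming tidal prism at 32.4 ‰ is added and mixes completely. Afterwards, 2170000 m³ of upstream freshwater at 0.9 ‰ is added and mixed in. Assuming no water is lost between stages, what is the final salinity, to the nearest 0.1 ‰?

Total salt / total volume:
Initial salt = 3,500,000×19.1 = 66,850,000
After stage 1: salt = 66,850,000 + 26,000,000×32.4 = 909,250,000; volume = 29,500,000 m³; S = 30.822 ‰
After stage 2: salt = 909,250,000 + 2,170,000×0.9 = 911,203,000; volume = 31,670,000 m³
S = 911,203,000 / 31,670,000 = 28.7718 ‰

28.8 ‰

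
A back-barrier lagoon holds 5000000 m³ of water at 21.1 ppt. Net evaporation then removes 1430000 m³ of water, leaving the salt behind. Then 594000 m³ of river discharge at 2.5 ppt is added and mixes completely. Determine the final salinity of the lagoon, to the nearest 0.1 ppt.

25.7 ppt

After evaporation: salt = 5,000,000×21.1 = 105,500,000; volume = 5,000,000 − 1,430,000 = 3,570,000 m³
After mixing: salt = 105,500,000 + 594,000×2.5 = 106,985,000; volume = 3,570,000 + 594,000 = 4,164,000 m³
S = 106,985,000 / 4,164,000 = 25.6928 ppt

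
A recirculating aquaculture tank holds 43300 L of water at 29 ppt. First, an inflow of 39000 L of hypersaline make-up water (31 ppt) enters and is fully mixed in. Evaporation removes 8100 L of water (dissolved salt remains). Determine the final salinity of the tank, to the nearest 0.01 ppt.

33.22 ppt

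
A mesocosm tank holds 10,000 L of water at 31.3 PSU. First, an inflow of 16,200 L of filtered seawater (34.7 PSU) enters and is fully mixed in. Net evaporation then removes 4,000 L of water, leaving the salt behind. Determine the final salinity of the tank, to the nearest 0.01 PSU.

After mixing: salt = 10,000×31.3 + 16,200×34.7 = 875,140; volume = 26,200 L
After evaporation: salt unchanged = 875,140; volume = 26,200 − 4,000 = 22,200 L
S = 875,140 / 22,200 = 39.4207 PSU

39.42 PSU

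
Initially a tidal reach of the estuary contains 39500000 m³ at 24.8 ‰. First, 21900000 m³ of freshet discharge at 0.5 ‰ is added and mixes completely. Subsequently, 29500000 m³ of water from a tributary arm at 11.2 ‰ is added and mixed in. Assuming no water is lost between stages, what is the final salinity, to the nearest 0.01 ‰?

Weighted by volume,
Initial salt = 39,500,000×24.8 = 979,600,000
After stage 1: salt = 979,600,000 + 21,900,000×0.5 = 990,550,000; volume = 61,400,000 m³; S = 16.133 ‰
After stage 2: salt = 990,550,000 + 29,500,000×11.2 = 1,320,950,000; volume = 90,900,000 m³
S = 1,320,950,000 / 90,900,000 = 14.5319 ‰

14.53 ‰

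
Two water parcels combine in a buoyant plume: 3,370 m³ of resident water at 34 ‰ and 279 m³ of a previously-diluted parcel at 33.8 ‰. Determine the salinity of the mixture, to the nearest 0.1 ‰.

34.0 ‰

Total salt / total volume:
salt = 3,370×34 + 279×33.8 = 114,580 + 9,430.2 = 124,010.2
volume = 3,370 + 279 = 3,649 m³
S = 124,010.2 / 3,649 = 33.985 ‰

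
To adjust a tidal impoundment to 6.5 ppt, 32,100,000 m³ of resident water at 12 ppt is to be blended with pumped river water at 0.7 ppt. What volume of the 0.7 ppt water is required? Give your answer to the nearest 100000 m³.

Salt balance: 32,100,000×12 + V×0.7 = (32,100,000+V)×6.5
385,200,000 + 0.7V = 208,650,000 + 6.5V
176,550,000 = 5.8V
V = 30,439,655.17 m³

30400000 m³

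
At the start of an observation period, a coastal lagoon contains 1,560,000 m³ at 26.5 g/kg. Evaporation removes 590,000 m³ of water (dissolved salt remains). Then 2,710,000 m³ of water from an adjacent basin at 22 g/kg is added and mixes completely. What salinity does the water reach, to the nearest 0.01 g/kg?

27.43 g/kg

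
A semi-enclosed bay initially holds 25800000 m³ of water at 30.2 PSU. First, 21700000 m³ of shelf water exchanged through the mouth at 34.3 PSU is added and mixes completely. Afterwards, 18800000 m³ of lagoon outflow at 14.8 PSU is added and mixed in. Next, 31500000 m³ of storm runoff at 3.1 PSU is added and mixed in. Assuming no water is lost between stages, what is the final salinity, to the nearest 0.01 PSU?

19.42 PSU

Mass of salt is conserved:
Initial salt = 25,800,000×30.2 = 779,160,000
After stage 1: salt = 779,160,000 + 21,700,000×34.3 = 1,523,470,000; volume = 47,500,000 m³; S = 32.073 PSU
After stage 2: salt = 1,523,470,000 + 18,800,000×14.8 = 1,801,710,000; volume = 66,300,000 m³; S = 27.175 PSU
After stage 3: salt = 1,801,710,000 + 31,500,000×3.1 = 1,899,360,000; volume = 97,800,000 m³
S = 1,899,360,000 / 97,800,000 = 19.4209 PSU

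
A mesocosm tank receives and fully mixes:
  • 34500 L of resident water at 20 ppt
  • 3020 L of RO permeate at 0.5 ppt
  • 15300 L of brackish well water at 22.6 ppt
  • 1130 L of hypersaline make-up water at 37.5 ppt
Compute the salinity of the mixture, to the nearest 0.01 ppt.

20.01 ppt

Salt balance:
salt = 34,500×20 + 3,020×0.5 + 15,300×22.6 + 1,130×37.5 = 690,000 + 1,510 + 345,780 + 42,375 = 1,079,665
volume = 34,500 + 3,020 + 15,300 + 1,130 = 53,950 L
S = 1,079,665 / 53,950 = 20.0123 ppt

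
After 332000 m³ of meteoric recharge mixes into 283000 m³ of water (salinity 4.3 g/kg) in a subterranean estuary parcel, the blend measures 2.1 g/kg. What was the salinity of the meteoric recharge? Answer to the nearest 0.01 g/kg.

Salt balance: 283,000×4.3 + 332,000×S = 615,000×2.1
1,216,900 + 332,000·S = 1,291,500
S = (1,291,500 − 1,216,900) / 332,000 = 0.2247 g/kg

0.22 g/kg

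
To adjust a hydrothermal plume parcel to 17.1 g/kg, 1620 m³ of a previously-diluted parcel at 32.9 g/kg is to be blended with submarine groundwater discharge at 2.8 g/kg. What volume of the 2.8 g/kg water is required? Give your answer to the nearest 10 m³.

1790 m³

Salt balance: 1,620×32.9 + V×2.8 = (1,620+V)×17.1
53,298 + 2.8V = 27,702 + 17.1V
25,596 = 14.3V
V = 1,789.93 m³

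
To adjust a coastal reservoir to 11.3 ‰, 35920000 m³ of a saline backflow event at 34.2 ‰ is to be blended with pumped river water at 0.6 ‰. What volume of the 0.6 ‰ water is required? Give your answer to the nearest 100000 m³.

76900000 m³

Salt balance: 35,920,000×34.2 + V×0.6 = (35,920,000+V)×11.3
1,228,464,000 + 0.6V = 405,896,000 + 11.3V
822,568,000 = 10.7V
V = 76,875,514.02 m³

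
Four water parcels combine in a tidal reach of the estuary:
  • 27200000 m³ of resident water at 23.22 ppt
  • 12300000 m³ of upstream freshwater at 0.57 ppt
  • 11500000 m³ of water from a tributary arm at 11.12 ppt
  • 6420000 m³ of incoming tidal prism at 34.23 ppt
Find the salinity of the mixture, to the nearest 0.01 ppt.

Total salt / total volume:
salt = 27,200,000×23.22 + 12,300,000×0.57 + 11,500,000×11.12 + 6,420,000×34.23 = 631,584,000 + 7,011,000 + 127,880,000 + 219,756,600 = 986,231,600
volume = 27,200,000 + 12,300,000 + 11,500,000 + 6,420,000 = 57,420,000 m³
S = 986,231,600 / 57,420,000 = 17.1758 ppt

17.18 ppt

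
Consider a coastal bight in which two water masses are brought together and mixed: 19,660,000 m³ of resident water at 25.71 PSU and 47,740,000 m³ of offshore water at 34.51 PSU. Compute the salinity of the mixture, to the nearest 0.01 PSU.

Mass of salt is conserved:
salt = 19,660,000×25.71 + 47,740,000×34.51 = 505,458,600 + 1,647,507,400 = 2,152,966,000
volume = 19,660,000 + 47,740,000 = 67,400,000 m³
S = 2,152,966,000 / 67,400,000 = 31.9431 PSU

31.94 PSU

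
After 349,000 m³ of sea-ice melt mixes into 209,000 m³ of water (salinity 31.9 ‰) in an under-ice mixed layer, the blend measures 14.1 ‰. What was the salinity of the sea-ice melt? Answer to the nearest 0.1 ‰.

3.4 ‰

Salt balance: 209,000×31.9 + 349,000×S = 558,000×14.1
6,667,100 + 349,000·S = 7,867,800
S = (7,867,800 − 6,667,100) / 349,000 = 3.4404 ‰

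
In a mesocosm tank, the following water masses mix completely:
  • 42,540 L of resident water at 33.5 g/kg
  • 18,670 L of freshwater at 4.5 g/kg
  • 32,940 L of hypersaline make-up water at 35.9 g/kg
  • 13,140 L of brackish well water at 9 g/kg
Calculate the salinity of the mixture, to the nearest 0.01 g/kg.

Weighted by volume,
salt = 42,540×33.5 + 18,670×4.5 + 32,940×35.9 + 13,140×9 = 1,425,090 + 84,015 + 1,182,546 + 118,260 = 2,809,911
volume = 42,540 + 18,670 + 32,940 + 13,140 = 107,290 L
S = 2,809,911 / 107,290 = 26.1899 g/kg

26.19 g/kg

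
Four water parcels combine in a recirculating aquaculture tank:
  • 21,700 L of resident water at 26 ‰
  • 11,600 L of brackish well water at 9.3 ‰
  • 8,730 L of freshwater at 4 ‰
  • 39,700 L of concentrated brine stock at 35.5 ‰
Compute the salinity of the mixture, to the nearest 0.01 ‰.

Salt balance:
salt = 21,700×26 + 11,600×9.3 + 8,730×4 + 39,700×35.5 = 564,200 + 107,880 + 34,920 + 1,409,350 = 2,116,350
volume = 21,700 + 11,600 + 8,730 + 39,700 = 81,730 L
S = 2,116,350 / 81,730 = 25.8944 ‰

25.89 ‰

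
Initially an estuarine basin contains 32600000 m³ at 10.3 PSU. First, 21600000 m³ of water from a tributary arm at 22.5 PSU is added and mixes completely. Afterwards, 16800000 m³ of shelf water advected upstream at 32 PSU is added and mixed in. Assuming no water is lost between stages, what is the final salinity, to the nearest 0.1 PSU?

By conservation of dissolved salt,
Initial salt = 32,600,000×10.3 = 335,780,000
After stage 1: salt = 335,780,000 + 21,600,000×22.5 = 821,780,000; volume = 54,200,000 m³; S = 15.162 PSU
After stage 2: salt = 821,780,000 + 16,800,000×32 = 1,359,380,000; volume = 71,000,000 m³
S = 1,359,380,000 / 71,000,000 = 19.1462 PSU

19.1 PSU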